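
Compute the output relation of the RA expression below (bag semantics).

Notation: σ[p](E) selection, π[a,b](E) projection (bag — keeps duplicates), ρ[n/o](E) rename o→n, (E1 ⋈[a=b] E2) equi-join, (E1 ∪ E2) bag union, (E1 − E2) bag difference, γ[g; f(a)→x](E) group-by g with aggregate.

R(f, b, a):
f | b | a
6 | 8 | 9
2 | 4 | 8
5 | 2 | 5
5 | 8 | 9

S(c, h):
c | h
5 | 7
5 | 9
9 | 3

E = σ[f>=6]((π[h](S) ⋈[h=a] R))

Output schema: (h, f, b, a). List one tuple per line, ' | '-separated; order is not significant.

Stepwise |·|:
  S → 3
  π[h](S) → 3
  R → 4
  (π[h](S) ⋈[h=a] R) → 2
  σ[f>=6]((π[h](S) ⋈[h=a] R)) → 1

== RESULT ==
h | f | b | a
9 | 6 | 8 | 9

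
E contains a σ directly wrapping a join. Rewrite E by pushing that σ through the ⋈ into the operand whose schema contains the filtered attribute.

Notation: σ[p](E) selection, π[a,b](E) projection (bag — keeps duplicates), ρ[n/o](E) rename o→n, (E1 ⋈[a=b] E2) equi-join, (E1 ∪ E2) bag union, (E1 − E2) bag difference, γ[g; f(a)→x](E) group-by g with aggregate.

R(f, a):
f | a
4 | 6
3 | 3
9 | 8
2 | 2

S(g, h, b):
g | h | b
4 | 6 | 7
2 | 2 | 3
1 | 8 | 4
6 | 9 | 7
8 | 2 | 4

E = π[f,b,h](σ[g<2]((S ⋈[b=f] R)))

σ filters on g, owned by the left side.
E' = π[f,b,h]((σ[g<2](S) ⋈[b=f] R))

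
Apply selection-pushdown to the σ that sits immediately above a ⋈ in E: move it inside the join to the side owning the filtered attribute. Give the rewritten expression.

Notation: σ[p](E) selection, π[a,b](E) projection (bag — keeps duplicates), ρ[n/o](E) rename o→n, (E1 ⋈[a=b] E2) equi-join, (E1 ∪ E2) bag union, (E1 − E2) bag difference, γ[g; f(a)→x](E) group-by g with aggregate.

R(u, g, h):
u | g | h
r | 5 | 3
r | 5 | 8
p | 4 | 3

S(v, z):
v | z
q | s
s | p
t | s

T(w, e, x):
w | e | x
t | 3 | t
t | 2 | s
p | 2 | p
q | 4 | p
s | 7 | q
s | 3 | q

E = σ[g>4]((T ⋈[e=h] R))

σ filters on g, owned by the right side.
E' = (T ⋈[e=h] σ[g>4](R))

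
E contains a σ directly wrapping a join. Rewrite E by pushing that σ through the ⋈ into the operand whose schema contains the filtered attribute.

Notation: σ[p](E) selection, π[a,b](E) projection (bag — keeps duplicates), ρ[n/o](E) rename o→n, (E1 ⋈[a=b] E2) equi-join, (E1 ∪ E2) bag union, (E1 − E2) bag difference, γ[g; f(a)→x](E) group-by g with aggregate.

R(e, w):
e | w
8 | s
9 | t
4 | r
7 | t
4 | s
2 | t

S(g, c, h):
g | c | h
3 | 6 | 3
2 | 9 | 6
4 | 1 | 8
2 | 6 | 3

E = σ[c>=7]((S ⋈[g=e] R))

σ filters on c, owned by the left side.
E' = (σ[c>=7](S) ⋈[g=e] R)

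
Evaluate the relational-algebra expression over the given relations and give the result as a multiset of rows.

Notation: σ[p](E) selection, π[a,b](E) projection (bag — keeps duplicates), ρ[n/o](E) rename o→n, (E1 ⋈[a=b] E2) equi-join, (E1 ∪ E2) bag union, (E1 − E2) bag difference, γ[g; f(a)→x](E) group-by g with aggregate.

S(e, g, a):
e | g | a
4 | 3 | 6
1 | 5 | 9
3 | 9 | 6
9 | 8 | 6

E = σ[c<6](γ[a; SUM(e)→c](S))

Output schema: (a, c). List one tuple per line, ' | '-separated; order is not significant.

Stepwise |·|:
  S → 4
  γ[a; SUM(e)→c](S) → 2
  σ[c<6](γ[a; SUM(e)→c](S)) → 1

== RESULT ==
a | c
9 | 1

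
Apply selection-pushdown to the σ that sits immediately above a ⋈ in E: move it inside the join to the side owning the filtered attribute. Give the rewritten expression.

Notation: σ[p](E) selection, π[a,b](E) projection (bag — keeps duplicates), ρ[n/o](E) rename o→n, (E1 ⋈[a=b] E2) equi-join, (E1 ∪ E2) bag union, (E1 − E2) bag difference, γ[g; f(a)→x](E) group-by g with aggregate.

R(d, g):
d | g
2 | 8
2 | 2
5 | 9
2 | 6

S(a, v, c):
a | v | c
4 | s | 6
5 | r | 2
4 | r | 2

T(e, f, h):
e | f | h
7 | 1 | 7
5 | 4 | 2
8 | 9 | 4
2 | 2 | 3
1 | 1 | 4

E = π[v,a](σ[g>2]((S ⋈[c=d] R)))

σ filters on g, owned by the right side.
E' = π[v,a]((S ⋈[c=d] σ[g>2](R)))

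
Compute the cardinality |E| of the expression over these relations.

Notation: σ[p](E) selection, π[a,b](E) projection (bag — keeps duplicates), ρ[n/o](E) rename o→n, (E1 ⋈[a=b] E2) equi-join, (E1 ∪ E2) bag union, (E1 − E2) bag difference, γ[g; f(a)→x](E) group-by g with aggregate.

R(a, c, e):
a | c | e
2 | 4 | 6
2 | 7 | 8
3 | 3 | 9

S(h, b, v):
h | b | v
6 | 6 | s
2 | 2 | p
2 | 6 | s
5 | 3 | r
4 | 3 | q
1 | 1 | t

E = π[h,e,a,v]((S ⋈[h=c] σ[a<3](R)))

Stepwise |·|:
  S → 6
  R → 3
  σ[a<3](R) → 2
  (S ⋈[h=c] σ[a<3](R)) → 1
  π[h,e,a,v]((S ⋈[h=c] σ[a<3](R))) → 1

|E| = 1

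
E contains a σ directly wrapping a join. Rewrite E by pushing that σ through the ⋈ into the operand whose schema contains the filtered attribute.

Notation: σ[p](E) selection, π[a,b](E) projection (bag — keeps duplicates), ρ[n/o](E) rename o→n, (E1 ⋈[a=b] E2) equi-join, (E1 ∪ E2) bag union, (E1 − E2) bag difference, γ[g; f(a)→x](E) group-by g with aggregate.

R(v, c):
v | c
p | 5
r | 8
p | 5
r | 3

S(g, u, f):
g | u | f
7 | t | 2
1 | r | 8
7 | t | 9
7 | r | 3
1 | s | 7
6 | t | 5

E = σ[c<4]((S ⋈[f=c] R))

σ filters on c, owned by the right side.
E' = (S ⋈[f=c] σ[c<4](R))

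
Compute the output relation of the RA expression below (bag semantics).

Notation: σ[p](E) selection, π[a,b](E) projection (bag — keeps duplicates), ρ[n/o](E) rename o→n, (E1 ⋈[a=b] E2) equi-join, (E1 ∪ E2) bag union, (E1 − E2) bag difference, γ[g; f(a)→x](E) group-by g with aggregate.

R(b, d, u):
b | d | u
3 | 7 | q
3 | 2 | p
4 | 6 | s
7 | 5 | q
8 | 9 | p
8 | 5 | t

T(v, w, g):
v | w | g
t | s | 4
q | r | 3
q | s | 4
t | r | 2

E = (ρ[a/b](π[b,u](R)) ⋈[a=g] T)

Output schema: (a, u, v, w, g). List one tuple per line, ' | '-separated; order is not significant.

Stepwise |·|:
  R → 6
  π[b,u](R) → 6
  ρ[a/b](π[b,u](R)) → 6
  T → 4
  (ρ[a/b](π[b,u](R)) ⋈[a=g] T) → 4

== RESULT ==
a | u | v | w | g
3 | p | q | r | 3
3 | q | q | r | 3
4 | s | q | s | 4
4 | s | t | s | 4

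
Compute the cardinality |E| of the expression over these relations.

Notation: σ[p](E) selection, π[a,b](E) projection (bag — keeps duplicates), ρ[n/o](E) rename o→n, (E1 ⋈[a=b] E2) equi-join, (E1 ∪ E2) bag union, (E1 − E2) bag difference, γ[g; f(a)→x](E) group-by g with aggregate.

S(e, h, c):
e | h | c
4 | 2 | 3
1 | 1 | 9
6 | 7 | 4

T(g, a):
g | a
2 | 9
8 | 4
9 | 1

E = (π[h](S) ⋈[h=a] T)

Row counts bottom-up:
  S → 3
  π[h](S) → 3
  T → 3
  (π[h](S) ⋈[h=a] T) → 1

|E| = 1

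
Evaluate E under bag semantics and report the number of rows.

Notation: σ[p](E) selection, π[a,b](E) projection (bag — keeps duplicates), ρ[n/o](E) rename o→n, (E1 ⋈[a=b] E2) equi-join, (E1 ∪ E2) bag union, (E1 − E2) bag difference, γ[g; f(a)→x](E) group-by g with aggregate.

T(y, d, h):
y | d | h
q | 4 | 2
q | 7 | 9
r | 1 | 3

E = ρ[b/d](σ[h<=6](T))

Row counts bottom-up:
  T → 3
  σ[h<=6](T) → 2
  ρ[b/d](σ[h<=6](T)) → 2

|E| = 2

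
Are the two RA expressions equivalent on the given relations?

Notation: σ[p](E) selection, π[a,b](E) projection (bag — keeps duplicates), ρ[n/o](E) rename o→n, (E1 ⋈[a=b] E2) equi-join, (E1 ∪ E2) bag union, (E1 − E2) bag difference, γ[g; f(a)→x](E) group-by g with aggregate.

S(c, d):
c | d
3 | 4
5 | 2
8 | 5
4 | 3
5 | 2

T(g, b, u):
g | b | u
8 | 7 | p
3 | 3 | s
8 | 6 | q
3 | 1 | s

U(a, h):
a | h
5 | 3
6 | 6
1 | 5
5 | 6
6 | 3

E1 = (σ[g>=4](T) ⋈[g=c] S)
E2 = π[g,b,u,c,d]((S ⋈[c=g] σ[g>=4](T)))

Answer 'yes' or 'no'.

E1 subexpression sizes:
  T → 4
  σ[g>=4](T) → 2
  S → 5
  (σ[g>=4](T) ⋈[g=c] S) → 2
E2 subexpression sizes:
  S → 5
  T → 4
  σ[g>=4](T) → 2
  (S ⋈[c=g] σ[g>=4](T)) → 2
  π[g,b,u,c,d]((S ⋈[c=g] σ[g>=4](T))) → 2

E1 and E2 produce the same multiset:
g | b | u | c | d
8 | 6 | q | 8 | 5
8 | 7 | p | 8 | 5

yes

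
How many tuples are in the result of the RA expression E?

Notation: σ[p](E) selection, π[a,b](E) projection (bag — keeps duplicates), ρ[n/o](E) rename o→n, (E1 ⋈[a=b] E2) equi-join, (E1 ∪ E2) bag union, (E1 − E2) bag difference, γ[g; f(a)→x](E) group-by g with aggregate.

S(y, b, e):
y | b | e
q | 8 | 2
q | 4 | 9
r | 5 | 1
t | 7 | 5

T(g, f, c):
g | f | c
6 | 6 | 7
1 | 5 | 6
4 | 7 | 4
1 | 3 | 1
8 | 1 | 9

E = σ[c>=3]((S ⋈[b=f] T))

Per-node cardinality:
  S → 4
  T → 5
  (S ⋈[b=f] T) → 2
  σ[c>=3]((S ⋈[b=f] T)) → 2

|E| = 2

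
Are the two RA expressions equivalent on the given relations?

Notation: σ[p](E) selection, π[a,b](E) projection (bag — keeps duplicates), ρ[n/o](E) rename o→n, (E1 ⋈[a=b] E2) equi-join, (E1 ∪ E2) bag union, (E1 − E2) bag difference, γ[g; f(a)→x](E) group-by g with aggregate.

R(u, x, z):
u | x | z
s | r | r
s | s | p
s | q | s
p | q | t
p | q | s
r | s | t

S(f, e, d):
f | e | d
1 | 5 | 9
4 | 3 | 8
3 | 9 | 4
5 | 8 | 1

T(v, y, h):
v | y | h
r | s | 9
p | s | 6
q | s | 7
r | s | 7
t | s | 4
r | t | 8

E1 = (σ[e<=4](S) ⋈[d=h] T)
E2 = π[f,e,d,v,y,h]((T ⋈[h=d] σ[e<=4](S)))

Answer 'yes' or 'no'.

E1 subexpression sizes:
  S → 4
  σ[e<=4](S) → 1
  T → 6
  (σ[e<=4](S) ⋈[d=h] T) → 1
E2 subexpression sizes:
  T → 6
  S → 4
  σ[e<=4](S) → 1
  (T ⋈[h=d] σ[e<=4](S)) → 1
  π[f,e,d,v,y,h]((T ⋈[h=d] σ[e<=4](S))) → 1

E1 and E2 produce the same multiset:
f | e | d | v | y | h
4 | 3 | 8 | r | t | 8

yes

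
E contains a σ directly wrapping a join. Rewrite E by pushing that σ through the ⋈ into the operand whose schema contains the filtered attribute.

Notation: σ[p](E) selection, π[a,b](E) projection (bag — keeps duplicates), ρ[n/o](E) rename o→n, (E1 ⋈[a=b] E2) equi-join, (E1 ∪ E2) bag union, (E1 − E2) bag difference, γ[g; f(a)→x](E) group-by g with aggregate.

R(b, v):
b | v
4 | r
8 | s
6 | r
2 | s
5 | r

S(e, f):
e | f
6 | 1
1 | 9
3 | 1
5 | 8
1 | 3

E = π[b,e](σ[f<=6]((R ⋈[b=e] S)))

σ filters on f, owned by the right side.
E' = π[b,e]((R ⋈[b=e] σ[f<=6](S)))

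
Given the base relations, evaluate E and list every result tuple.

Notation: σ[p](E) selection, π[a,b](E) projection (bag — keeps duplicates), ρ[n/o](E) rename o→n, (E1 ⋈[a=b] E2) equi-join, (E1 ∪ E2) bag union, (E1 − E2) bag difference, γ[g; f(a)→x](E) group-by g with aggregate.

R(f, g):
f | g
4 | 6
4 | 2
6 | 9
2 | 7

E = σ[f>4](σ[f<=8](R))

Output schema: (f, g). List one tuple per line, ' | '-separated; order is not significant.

Stepwise |·|:
  R → 4
  σ[f<=8](R) → 4
  σ[f>4](σ[f<=8](R)) → 1

== RESULT ==
f | g
6 | 9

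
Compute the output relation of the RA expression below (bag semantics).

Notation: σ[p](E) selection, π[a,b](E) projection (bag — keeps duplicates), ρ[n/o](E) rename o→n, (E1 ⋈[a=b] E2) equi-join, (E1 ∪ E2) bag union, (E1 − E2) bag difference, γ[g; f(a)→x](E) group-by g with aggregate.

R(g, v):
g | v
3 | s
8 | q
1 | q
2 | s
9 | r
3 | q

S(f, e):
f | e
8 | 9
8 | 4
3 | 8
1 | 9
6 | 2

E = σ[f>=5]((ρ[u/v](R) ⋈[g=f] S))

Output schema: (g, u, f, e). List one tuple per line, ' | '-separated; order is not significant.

Stepwise |·|:
  R → 6
  ρ[u/v](R) → 6
  S → 5
  (ρ[u/v](R) ⋈[g=f] S) → 5
  σ[f>=5]((ρ[u/v](R) ⋈[g=f] S)) → 2

== RESULT ==
g | u | f | e
8 | q | 8 | 4
8 | q | 8 | 9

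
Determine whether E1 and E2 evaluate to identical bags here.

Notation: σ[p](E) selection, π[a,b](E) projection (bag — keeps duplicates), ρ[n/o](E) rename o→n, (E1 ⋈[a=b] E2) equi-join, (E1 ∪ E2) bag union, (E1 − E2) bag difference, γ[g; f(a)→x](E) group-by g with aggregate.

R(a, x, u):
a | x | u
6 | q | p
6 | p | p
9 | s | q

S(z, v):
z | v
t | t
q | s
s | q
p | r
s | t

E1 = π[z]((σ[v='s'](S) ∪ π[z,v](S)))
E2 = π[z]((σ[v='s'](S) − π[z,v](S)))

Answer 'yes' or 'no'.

E1 per-node cardinality:
  S → 5
  σ[v='s'](S) → 1
  S → 5
  π[z,v](S) → 5
  (σ[v='s'](S) ∪ π[z,v](S)) → 6
  π[z]((σ[v='s'](S) ∪ π[z,v](S))) → 6
E2 per-node cardinality:
  S → 5
  σ[v='s'](S) → 1
  S → 5
  π[z,v](S) → 5
  (σ[v='s'](S) − π[z,v](S)) → 0
  π[z]((σ[v='s'](S) − π[z,v](S))) → 0

E1 result:
z
p
q
q
s
s
t
E2 result:
z
(0 rows)
Witness: ('t',) appears 1× in E1 but 0× in E2.

no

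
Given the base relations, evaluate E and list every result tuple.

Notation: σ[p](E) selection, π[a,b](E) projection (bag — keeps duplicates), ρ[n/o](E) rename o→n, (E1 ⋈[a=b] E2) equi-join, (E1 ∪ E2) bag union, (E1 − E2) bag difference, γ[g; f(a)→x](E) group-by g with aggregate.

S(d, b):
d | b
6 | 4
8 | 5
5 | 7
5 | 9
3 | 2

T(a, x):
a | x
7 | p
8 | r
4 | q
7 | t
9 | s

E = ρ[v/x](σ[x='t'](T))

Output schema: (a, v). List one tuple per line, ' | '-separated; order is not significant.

Stepwise |·|:
  T → 5
  σ[x='t'](T) → 1
  ρ[v/x](σ[x='t'](T)) → 1

== RESULT ==
a | v
7 | t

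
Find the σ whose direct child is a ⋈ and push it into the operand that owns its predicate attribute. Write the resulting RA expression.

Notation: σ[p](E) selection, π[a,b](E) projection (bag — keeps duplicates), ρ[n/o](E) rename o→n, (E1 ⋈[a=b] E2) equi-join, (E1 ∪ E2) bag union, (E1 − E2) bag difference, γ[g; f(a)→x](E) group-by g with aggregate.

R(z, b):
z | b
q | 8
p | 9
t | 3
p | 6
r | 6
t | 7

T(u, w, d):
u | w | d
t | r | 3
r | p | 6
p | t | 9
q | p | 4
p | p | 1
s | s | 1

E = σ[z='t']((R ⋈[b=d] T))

σ filters on z, owned by the left side.
E' = (σ[z='t'](R) ⋈[b=d] T)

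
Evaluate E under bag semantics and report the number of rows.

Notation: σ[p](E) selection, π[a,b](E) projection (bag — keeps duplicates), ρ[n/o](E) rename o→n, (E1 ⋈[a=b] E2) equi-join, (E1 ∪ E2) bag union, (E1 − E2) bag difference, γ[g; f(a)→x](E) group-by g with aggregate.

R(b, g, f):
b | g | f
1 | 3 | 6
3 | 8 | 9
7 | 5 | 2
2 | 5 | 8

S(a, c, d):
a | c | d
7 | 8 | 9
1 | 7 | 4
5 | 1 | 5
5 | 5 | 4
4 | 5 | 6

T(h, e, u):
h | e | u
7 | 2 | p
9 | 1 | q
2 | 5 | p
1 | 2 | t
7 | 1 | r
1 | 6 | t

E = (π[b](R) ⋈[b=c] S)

Stepwise |·|:
  R → 4
  π[b](R) → 4
  S → 5
  (π[b](R) ⋈[b=c] S) → 2

|E| = 2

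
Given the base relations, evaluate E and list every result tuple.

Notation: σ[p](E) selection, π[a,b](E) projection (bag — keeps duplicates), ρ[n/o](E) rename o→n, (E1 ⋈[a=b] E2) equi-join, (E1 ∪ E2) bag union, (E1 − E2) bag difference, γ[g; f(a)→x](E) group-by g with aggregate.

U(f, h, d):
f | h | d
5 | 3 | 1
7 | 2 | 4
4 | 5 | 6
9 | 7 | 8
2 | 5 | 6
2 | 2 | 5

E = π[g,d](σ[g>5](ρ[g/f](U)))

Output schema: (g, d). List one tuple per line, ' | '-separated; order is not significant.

Row counts bottom-up:
  U → 6
  ρ[g/f](U) → 6
  σ[g>5](ρ[g/f](U)) → 2
  π[g,d](σ[g>5](ρ[g/f](U))) → 2

== RESULT ==
g | d
7 | 4
9 | 8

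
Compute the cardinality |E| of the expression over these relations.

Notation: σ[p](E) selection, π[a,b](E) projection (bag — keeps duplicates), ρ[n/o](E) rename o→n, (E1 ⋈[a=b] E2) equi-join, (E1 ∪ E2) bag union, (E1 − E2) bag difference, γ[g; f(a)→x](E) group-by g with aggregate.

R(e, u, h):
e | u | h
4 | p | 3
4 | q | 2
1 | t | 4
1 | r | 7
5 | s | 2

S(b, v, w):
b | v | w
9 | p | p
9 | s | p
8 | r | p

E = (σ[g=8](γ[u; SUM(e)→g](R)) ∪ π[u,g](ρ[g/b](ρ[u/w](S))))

Per-node cardinality:
  R → 5
  γ[u; SUM(e)→g](R) → 5
  σ[g=8](γ[u; SUM(e)→g](R)) → 0
  S → 3
  ρ[u/w](S) → 3
  ρ[g/b](ρ[u/w](S)) → 3
  π[u,g](ρ[g/b](ρ[u/w](S))) → 3
  (σ[g=8](γ[u; SUM(e)→g](R)) ∪ π[u,g](ρ[g/b](ρ[u/w](S)))) → 3

|E| = 3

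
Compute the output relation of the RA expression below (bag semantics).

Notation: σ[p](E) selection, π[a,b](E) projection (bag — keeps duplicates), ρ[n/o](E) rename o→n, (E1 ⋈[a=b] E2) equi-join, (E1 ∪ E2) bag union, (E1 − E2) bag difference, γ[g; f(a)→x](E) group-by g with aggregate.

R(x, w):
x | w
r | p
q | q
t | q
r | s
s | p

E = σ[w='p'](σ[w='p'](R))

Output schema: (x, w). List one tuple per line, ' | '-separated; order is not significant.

Stepwise |·|:
  R → 5
  σ[w='p'](R) → 2
  σ[w='p'](σ[w='p'](R)) → 2

== RESULT ==
x | w
r | p
s | p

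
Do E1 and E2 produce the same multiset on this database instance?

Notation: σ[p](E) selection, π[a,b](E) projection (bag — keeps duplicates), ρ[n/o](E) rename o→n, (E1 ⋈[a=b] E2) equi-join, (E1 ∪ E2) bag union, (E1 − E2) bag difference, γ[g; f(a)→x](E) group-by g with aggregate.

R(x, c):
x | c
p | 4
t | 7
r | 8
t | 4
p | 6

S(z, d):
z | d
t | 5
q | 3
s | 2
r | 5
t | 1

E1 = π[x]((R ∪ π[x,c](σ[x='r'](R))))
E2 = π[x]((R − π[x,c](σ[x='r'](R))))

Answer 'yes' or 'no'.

E1 stepwise |·|:
  R → 5
  R → 5
  σ[x='r'](R) → 1
  π[x,c](σ[x='r'](R)) → 1
  (R ∪ π[x,c](σ[x='r'](R))) → 6
  π[x]((R ∪ π[x,c](σ[x='r'](R)))) → 6
E2 stepwise |·|:
  R → 5
  R → 5
  σ[x='r'](R) → 1
  π[x,c](σ[x='r'](R)) → 1
  (R − π[x,c](σ[x='r'](R))) → 4
  π[x]((R − π[x,c](σ[x='r'](R)))) → 4

E1 result:
x
p
p
r
r
t
t
E2 result:
x
p
p
t
t
Witness: ('r',) appears 2× in E1 but 0× in E2.

no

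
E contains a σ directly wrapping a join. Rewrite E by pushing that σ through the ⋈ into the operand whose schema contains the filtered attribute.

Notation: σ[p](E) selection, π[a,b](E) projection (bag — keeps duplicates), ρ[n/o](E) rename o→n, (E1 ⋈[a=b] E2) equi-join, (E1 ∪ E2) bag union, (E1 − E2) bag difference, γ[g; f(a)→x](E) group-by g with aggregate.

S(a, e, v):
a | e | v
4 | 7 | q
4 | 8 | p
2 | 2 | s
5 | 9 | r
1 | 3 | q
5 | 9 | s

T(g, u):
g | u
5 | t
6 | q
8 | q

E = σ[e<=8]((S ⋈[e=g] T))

σ filters on e, owned by the left side.
E' = (σ[e<=8](S) ⋈[e=g] T)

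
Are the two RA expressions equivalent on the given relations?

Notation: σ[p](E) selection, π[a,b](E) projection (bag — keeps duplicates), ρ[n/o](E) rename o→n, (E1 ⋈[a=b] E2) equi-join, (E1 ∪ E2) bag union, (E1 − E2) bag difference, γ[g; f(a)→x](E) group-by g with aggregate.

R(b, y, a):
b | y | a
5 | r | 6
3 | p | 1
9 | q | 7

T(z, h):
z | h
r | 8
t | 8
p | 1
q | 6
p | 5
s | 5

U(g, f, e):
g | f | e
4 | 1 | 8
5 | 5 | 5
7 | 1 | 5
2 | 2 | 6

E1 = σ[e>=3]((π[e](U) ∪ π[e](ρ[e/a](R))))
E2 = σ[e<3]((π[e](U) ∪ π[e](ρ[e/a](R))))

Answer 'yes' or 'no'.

E1 subexpression sizes:
  U → 4
  π[e](U) → 4
  R → 3
  ρ[e/a](R) → 3
  π[e](ρ[e/a](R)) → 3
  (π[e](U) ∪ π[e](ρ[e/a](R))) → 7
  σ[e>=3]((π[e](U) ∪ π[e](ρ[e/a](R)))) → 6
E2 subexpression sizes:
  U → 4
  π[e](U) → 4
  R → 3
  ρ[e/a](R) → 3
  π[e](ρ[e/a](R)) → 3
  (π[e](U) ∪ π[e](ρ[e/a](R))) → 7
  σ[e<3]((π[e](U) ∪ π[e](ρ[e/a](R)))) → 1

E1 result:
e
5
5
6
6
7
8
E2 result:
e
1
Witness: (6,) appears 2× in E1 but 0× in E2.

no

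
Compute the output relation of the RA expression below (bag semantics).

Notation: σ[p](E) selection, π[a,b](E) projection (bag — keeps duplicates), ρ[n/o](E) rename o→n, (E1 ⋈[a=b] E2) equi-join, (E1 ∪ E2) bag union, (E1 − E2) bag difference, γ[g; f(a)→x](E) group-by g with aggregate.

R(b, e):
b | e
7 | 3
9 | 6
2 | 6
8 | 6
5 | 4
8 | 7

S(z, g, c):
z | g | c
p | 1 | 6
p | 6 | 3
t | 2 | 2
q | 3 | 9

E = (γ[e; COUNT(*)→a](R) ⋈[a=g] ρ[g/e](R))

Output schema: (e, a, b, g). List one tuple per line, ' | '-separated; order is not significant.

Per-node cardinality:
  R → 6
  γ[e; COUNT(*)→a](R) → 4
  R → 6
  ρ[g/e](R) → 6
  (γ[e; COUNT(*)→a](R) ⋈[a=g] ρ[g/e](R)) → 1

== RESULT ==
e | a | b | g
6 | 3 | 7 | 3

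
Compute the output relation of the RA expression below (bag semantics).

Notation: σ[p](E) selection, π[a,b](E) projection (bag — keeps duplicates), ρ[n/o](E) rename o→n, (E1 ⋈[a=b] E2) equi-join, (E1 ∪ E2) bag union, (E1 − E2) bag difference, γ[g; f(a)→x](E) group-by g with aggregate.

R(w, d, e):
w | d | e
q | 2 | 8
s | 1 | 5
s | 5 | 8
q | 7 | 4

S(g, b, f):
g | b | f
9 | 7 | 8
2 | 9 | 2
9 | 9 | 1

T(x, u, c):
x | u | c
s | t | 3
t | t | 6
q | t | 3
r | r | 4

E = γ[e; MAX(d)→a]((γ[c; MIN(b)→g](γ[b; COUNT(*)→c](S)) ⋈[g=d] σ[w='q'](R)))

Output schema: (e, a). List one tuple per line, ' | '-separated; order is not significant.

Stepwise |·|:
  S → 3
  γ[b; COUNT(*)→c](S) → 2
  γ[c; MIN(b)→g](γ[b; COUNT(*)→c](S)) → 2
  R → 4
  σ[w='q'](R) → 2
  (γ[c; MIN(b)→g](γ[b; COUNT(*)→c](S)) ⋈[g=d] σ[w='q'](R)) → 1
  γ[e; MAX(d)→a]((γ[c; MIN(b)→g](γ[b; COUNT(*)→c](S)) ⋈[g=d] σ[w='q'](R))) → 1

== RESULT ==
e | a
4 | 7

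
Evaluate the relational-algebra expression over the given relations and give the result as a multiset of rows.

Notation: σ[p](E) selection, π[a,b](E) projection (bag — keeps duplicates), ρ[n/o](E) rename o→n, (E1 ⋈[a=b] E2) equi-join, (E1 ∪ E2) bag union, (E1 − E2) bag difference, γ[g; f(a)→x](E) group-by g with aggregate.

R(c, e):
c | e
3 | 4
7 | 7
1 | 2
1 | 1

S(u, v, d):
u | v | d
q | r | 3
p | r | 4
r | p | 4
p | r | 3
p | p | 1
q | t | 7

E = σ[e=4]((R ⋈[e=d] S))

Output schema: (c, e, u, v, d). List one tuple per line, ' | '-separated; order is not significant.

Stepwise |·|:
  R → 4
  S → 6
  (R ⋈[e=d] S) → 4
  σ[e=4]((R ⋈[e=d] S)) → 2

== RESULT ==
c | e | u | v | d
3 | 4 | p | r | 4
3 | 4 | r | p | 4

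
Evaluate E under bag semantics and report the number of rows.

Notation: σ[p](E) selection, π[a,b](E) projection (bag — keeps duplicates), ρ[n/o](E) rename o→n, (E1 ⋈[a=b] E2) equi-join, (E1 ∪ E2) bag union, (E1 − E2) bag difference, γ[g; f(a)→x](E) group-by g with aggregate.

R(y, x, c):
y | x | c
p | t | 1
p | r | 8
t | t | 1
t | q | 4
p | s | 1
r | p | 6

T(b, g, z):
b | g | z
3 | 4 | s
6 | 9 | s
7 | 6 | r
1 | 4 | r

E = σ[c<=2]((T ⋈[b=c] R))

Stepwise |·|:
  T → 4
  R → 6
  (T ⋈[b=c] R) → 4
  σ[c<=2]((T ⋈[b=c] R)) → 3

|E| = 3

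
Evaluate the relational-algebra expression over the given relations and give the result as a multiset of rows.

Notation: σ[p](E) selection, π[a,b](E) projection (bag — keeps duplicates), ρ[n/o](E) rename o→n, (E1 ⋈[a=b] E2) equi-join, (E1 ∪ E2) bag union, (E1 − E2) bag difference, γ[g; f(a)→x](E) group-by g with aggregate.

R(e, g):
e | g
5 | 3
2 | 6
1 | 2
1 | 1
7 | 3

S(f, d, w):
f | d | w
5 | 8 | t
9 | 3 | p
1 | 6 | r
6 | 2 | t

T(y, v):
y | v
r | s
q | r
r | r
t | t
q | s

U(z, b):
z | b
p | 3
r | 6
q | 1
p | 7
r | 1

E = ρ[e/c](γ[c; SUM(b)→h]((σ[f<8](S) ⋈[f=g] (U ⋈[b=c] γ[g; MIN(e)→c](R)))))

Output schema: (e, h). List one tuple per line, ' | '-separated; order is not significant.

Stepwise |·|:
  S → 4
  σ[f<8](S) → 3
  U → 5
  R → 5
  γ[g; MIN(e)→c](R) → 4
  (U ⋈[b=c] γ[g; MIN(e)→c](R)) → 4
  (σ[f<8](S) ⋈[f=g] (U ⋈[b=c] γ[g; MIN(e)→c](R))) → 2
  γ[c; SUM(b)→h]((σ[f<8](S) ⋈[f=g] (U ⋈[b=c] γ[g; MIN(e)→c](R)))) → 1
  ρ[e/c](γ[c; SUM(b)→h]((σ[f<8](S) ⋈[f=g] (U ⋈[b=c] γ[g; MIN(e)→c](R))))) → 1

== RESULT ==
e | h
1 | 2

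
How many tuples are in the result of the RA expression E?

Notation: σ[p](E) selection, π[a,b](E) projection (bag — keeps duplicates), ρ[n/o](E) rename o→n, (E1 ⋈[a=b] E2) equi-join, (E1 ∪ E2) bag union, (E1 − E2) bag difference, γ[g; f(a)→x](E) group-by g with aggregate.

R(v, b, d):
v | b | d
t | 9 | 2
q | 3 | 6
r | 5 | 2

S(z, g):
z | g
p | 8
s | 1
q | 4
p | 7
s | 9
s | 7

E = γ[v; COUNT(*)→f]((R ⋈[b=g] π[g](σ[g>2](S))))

Row counts bottom-up:
  R → 3
  S → 6
  σ[g>2](S) → 5
  π[g](σ[g>2](S)) → 5
  (R ⋈[b=g] π[g](σ[g>2](S))) → 1
  γ[v; COUNT(*)→f]((R ⋈[b=g] π[g](σ[g>2](S)))) → 1

|E| = 1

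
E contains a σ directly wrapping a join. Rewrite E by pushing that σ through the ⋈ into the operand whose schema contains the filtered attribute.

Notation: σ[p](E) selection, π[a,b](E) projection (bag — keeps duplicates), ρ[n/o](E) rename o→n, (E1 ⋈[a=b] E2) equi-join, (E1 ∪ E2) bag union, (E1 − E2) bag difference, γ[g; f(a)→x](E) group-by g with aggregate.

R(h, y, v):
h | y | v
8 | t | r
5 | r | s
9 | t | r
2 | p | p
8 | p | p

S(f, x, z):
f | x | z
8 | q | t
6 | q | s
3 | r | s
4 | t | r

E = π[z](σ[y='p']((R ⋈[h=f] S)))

σ filters on y, owned by the left side.
E' = π[z]((σ[y='p'](R) ⋈[h=f] S))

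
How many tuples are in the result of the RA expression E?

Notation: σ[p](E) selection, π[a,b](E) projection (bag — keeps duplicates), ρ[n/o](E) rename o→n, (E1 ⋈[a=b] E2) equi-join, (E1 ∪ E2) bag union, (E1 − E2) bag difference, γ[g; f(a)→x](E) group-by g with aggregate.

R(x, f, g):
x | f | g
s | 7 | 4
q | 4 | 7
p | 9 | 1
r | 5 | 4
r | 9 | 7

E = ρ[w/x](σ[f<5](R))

Per-node cardinality:
  R → 5
  σ[f<5](R) → 1
  ρ[w/x](σ[f<5](R)) → 1

|E| = 1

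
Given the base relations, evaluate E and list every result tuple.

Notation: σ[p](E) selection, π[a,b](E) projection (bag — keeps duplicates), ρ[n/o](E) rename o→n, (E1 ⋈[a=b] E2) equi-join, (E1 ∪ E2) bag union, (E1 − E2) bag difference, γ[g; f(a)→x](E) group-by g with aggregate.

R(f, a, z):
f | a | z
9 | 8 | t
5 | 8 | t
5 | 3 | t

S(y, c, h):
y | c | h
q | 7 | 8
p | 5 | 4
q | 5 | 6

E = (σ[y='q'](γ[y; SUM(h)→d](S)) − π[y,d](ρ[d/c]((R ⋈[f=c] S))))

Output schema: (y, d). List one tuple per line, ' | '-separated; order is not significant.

Subexpression sizes:
  S → 3
  γ[y; SUM(h)→d](S) → 2
  σ[y='q'](γ[y; SUM(h)→d](S)) → 1
  R → 3
  S → 3
  (R ⋈[f=c] S) → 4
  ρ[d/c]((R ⋈[f=c] S)) → 4
  π[y,d](ρ[d/c]((R ⋈[f=c] S))) → 4
  (σ[y='q'](γ[y; SUM(h)→d](S)) − π[y,d](ρ[d/c]((R ⋈[f=c] S)))) → 1

== RESULT ==
y | d
q | 14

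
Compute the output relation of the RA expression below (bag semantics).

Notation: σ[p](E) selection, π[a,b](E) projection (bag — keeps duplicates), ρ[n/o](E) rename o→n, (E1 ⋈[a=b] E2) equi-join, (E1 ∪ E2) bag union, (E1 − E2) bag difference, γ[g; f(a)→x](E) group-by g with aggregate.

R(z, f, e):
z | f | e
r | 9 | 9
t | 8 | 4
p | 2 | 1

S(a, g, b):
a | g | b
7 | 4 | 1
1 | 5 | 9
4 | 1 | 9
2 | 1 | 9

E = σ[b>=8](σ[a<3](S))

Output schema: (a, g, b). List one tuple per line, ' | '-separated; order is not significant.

Subexpression sizes:
  S → 4
  σ[a<3](S) → 2
  σ[b>=8](σ[a<3](S)) → 2

== RESULT ==
a | g | b
1 | 5 | 9
2 | 1 | 9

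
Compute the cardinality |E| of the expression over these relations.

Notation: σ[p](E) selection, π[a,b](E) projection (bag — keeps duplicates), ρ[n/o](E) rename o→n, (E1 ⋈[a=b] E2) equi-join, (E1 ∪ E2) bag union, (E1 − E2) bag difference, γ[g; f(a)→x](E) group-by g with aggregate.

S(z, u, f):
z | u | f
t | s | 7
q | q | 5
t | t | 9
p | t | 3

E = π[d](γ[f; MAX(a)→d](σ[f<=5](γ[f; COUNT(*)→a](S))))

Per-node cardinality:
  S → 4
  γ[f; COUNT(*)→a](S) → 4
  σ[f<=5](γ[f; COUNT(*)→a](S)) → 2
  γ[f; MAX(a)→d](σ[f<=5](γ[f; COUNT(*)→a](S))) → 2
  π[d](γ[f; MAX(a)→d](σ[f<=5](γ[f; COUNT(*)→a](S)))) → 2

|E| = 2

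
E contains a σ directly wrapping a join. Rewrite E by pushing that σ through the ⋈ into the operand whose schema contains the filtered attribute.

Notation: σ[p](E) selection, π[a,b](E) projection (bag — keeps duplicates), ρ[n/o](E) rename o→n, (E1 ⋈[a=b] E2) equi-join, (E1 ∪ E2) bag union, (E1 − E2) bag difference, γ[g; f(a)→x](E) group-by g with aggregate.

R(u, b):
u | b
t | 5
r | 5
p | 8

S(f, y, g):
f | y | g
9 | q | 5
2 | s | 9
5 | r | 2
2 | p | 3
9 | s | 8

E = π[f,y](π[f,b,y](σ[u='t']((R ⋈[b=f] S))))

σ filters on u, owned by the left side.
E' = π[f,y](π[f,b,y]((σ[u='t'](R) ⋈[b=f] S)))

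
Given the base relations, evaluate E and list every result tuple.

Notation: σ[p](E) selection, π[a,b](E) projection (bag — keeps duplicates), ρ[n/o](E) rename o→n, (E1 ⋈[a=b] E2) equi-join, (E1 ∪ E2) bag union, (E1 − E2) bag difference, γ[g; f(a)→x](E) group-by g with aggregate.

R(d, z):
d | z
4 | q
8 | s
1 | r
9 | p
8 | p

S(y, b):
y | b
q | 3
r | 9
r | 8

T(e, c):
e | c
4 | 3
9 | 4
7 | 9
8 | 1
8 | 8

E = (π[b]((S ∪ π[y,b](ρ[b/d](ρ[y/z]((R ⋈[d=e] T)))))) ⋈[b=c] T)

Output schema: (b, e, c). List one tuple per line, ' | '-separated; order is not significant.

Per-node cardinality:
  S → 3
  R → 5
  T → 5
  (R ⋈[d=e] T) → 6
  ρ[y/z]((R ⋈[d=e] T)) → 6
  ρ[b/d](ρ[y/z]((R ⋈[d=e] T))) → 6
  π[y,b](ρ[b/d](ρ[y/z]((R ⋈[d=e] T)))) → 6
  (S ∪ π[y,b](ρ[b/d](ρ[y/z]((R ⋈[d=e] T))))) → 9
  π[b]((S ∪ π[y,b](ρ[b/d](ρ[y/z]((R ⋈[d=e] T)))))) → 9
  T → 5
  (π[b]((S ∪ π[y,b](ρ[b/d](ρ[y/z]((R ⋈[d=e] T)))))) ⋈[b=c] T) → 9

== RESULT ==
b | e | c
3 | 4 | 3
4 | 9 | 4
8 | 8 | 8
8 | 8 | 8
8 | 8 | 8
8 | 8 | 8
8 | 8 | 8
9 | 7 | 9
9 | 7 | 9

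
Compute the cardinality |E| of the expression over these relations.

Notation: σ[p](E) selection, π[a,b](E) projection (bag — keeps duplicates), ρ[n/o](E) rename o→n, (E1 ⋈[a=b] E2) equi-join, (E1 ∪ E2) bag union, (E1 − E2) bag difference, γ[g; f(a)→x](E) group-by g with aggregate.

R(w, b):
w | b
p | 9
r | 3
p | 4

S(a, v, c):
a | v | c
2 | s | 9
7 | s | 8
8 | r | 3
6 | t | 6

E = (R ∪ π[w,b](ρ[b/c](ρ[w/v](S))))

Stepwise |·|:
  R → 3
  S → 4
  ρ[w/v](S) → 4
  ρ[b/c](ρ[w/v](S)) → 4
  π[w,b](ρ[b/c](ρ[w/v](S))) → 4
  (R ∪ π[w,b](ρ[b/c](ρ[w/v](S)))) → 7

|E| = 7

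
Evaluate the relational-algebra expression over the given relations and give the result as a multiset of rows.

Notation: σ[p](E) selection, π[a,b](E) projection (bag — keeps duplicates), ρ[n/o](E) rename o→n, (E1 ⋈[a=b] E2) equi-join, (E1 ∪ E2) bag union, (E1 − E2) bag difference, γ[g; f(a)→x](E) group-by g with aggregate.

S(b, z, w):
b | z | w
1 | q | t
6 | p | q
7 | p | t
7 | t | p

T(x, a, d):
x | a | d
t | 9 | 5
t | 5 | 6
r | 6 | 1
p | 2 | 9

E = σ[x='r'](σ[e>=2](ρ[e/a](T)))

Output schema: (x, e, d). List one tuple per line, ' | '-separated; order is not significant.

Row counts bottom-up:
  T → 4
  ρ[e/a](T) → 4
  σ[e>=2](ρ[e/a](T)) → 4
  σ[x='r'](σ[e>=2](ρ[e/a](T))) → 1

== RESULT ==
x | e | d
r | 6 | 1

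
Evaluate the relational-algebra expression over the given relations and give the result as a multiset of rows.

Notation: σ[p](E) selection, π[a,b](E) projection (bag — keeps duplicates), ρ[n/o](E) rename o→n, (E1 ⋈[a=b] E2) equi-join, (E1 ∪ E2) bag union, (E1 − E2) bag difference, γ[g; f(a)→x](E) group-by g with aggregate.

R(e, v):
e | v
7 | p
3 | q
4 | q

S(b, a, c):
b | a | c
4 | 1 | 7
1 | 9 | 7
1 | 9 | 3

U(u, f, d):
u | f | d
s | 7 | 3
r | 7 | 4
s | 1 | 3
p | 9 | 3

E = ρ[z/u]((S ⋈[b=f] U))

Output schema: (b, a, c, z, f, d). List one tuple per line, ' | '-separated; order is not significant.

Per-node cardinality:
  S → 3
  U → 4
  (S ⋈[b=f] U) → 2
  ρ[z/u]((S ⋈[b=f] U)) → 2

== RESULT ==
b | a | c | z | f | d
1 | 9 | 3 | s | 1 | 3
1 | 9 | 7 | s | 1 | 3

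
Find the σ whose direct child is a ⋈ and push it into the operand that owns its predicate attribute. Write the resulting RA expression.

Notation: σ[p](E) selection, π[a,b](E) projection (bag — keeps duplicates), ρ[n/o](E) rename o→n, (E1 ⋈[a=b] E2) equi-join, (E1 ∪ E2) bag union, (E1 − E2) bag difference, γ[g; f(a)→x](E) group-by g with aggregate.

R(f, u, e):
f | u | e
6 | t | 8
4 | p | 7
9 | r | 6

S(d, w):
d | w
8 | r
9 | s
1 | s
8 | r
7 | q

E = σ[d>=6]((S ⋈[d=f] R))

σ filters on d, owned by the left side.
E' = (σ[d>=6](S) ⋈[d=f] R)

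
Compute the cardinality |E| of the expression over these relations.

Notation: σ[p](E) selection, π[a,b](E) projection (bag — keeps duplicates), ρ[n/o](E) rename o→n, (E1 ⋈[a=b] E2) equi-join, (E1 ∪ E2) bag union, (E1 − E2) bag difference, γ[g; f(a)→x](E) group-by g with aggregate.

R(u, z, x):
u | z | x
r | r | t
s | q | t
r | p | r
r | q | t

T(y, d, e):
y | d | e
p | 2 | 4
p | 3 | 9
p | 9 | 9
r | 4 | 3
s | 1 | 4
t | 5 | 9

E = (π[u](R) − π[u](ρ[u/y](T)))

Per-node cardinality:
  R → 4
  π[u](R) → 4
  T → 6
  ρ[u/y](T) → 6
  π[u](ρ[u/y](T)) → 6
  (π[u](R) − π[u](ρ[u/y](T))) → 2

|E| = 2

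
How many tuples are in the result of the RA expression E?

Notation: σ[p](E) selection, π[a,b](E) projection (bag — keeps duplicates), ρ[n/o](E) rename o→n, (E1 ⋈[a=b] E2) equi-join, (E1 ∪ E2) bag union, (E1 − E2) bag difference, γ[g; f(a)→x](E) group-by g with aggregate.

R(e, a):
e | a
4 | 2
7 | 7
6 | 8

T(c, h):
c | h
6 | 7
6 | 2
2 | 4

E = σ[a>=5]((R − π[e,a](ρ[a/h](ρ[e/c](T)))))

Subexpression sizes:
  R → 3
  T → 3
  ρ[e/c](T) → 3
  ρ[a/h](ρ[e/c](T)) → 3
  π[e,a](ρ[a/h](ρ[e/c](T))) → 3
  (R − π[e,a](ρ[a/h](ρ[e/c](T)))) → 3
  σ[a>=5]((R − π[e,a](ρ[a/h](ρ[e/c](T))))) → 2

|E| = 2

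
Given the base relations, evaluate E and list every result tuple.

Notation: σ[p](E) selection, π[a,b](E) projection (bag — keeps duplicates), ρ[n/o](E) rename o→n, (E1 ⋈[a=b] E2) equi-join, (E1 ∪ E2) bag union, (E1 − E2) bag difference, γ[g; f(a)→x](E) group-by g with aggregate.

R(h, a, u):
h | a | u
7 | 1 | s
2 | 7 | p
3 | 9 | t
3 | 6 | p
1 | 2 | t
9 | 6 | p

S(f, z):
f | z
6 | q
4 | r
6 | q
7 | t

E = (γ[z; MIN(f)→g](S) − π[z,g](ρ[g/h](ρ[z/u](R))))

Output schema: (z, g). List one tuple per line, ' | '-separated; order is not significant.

Row counts bottom-up:
  S → 4
  γ[z; MIN(f)→g](S) → 3
  R → 6
  ρ[z/u](R) → 6
  ρ[g/h](ρ[z/u](R)) → 6
  π[z,g](ρ[g/h](ρ[z/u](R))) → 6
  (γ[z; MIN(f)→g](S) − π[z,g](ρ[g/h](ρ[z/u](R)))) → 3

== RESULT ==
z | g
q | 6
r | 4
t | 7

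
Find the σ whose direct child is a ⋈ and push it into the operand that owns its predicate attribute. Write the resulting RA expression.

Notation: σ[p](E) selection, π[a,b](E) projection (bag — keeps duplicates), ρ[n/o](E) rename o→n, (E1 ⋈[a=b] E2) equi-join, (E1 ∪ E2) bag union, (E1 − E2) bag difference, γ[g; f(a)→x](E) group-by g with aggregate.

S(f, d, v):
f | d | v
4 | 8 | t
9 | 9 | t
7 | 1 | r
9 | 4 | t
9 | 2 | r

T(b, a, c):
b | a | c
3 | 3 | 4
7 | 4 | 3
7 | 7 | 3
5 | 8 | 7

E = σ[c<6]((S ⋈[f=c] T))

σ filters on c, owned by the right side.
E' = (S ⋈[f=c] σ[c<6](T))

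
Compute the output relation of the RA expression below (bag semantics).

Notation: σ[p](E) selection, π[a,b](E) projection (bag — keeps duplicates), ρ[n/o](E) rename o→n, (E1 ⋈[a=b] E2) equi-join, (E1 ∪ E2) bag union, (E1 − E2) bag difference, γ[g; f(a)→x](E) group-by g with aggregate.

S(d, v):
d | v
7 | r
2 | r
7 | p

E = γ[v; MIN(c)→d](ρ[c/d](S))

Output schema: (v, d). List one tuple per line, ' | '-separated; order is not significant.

Stepwise |·|:
  S → 3
  ρ[c/d](S) → 3
  γ[v; MIN(c)→d](ρ[c/d](S)) → 2

== RESULT ==
v | d
p | 7
r | 2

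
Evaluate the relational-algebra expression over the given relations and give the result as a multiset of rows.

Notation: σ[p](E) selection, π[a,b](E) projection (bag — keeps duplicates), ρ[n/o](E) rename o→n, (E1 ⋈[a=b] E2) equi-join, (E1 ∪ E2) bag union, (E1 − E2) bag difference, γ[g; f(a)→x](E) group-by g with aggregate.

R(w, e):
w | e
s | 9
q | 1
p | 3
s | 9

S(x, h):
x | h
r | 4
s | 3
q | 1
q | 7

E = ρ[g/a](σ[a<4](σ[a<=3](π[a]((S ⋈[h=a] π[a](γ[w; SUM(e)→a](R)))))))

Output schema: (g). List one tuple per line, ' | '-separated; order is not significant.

Stepwise |·|:
  S → 4
  R → 4
  γ[w; SUM(e)→a](R) → 3
  π[a](γ[w; SUM(e)→a](R)) → 3
  (S ⋈[h=a] π[a](γ[w; SUM(e)→a](R))) → 2
  π[a]((S ⋈[h=a] π[a](γ[w; SUM(e)→a](R)))) → 2
  σ[a<=3](π[a]((S ⋈[h=a] π[a](γ[w; SUM(e)→a](R))))) → 2
  σ[a<4](σ[a<=3](π[a]((S ⋈[h=a] π[a](γ[w; SUM(e)→a](R)))))) → 2
  ρ[g/a](σ[a<4](σ[a<=3](π[a]((S ⋈[h=a] π[a](γ[w; SUM(e)→a](R))))))) → 2

== RESULT ==
g
1
3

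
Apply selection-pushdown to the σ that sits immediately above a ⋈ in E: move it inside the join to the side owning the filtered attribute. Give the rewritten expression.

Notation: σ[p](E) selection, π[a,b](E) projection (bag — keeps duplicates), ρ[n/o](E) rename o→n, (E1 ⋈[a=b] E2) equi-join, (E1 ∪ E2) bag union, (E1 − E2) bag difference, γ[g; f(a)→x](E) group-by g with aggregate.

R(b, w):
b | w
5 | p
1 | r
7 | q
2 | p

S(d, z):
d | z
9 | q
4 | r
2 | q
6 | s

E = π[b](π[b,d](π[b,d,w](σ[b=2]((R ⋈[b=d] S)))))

σ filters on b, owned by the left side.
E' = π[b](π[b,d](π[b,d,w]((σ[b=2](R) ⋈[b=d] S))))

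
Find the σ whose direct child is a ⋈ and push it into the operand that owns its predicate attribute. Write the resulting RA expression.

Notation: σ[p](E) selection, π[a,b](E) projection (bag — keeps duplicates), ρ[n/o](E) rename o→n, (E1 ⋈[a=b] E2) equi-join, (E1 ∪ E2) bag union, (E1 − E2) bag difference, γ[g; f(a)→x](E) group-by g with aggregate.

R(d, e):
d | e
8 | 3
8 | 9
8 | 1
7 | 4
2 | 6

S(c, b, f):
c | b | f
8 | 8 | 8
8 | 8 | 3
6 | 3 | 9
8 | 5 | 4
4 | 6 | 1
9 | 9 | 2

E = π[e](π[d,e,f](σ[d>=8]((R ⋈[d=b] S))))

σ filters on d, owned by the left side.
E' = π[e](π[d,e,f]((σ[d>=8](R) ⋈[d=b] S)))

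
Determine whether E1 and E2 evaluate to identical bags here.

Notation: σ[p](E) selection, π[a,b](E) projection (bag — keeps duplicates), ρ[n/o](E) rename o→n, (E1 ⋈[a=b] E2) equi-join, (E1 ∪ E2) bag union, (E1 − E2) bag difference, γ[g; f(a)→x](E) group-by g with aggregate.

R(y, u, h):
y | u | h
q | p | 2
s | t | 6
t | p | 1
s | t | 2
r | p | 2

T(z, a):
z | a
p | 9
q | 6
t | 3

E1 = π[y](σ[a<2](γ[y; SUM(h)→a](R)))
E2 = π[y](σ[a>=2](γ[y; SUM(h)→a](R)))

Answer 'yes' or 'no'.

E1 row counts bottom-up:
  R → 5
  γ[y; SUM(h)→a](R) → 4
  σ[a<2](γ[y; SUM(h)→a](R)) → 1
  π[y](σ[a<2](γ[y; SUM(h)→a](R))) → 1
E2 row counts bottom-up:
  R → 5
  γ[y; SUM(h)→a](R) → 4
  σ[a>=2](γ[y; SUM(h)→a](R)) → 3
  π[y](σ[a>=2](γ[y; SUM(h)→a](R))) → 3

E1 result:
y
t
E2 result:
y
q
r
s
Witness: ('r',) appears 0× in E1 but 1× in E2.

no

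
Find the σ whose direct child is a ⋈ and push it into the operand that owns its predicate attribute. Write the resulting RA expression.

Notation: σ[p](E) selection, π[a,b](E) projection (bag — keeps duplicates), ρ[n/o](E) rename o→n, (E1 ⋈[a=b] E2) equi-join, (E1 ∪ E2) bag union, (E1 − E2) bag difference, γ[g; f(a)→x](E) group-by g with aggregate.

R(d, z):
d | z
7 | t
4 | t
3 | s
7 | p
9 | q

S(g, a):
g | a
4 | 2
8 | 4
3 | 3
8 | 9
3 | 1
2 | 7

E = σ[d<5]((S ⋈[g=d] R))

σ filters on d, owned by the right side.
E' = (S ⋈[g=d] σ[d<5](R))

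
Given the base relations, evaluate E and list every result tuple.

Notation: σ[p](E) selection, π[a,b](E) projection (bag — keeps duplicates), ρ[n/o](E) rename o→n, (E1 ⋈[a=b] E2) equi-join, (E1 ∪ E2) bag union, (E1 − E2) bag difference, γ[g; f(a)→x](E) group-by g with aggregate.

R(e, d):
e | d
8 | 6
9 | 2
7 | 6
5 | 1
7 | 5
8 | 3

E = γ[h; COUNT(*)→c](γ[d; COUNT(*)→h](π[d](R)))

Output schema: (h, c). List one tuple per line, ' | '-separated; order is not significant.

Per-node cardinality:
  R → 6
  π[d](R) → 6
  γ[d; COUNT(*)→h](π[d](R)) → 5
  γ[h; COUNT(*)→c](γ[d; COUNT(*)→h](π[d](R))) → 2

== RESULT ==
h | c
1 | 4
2 | 1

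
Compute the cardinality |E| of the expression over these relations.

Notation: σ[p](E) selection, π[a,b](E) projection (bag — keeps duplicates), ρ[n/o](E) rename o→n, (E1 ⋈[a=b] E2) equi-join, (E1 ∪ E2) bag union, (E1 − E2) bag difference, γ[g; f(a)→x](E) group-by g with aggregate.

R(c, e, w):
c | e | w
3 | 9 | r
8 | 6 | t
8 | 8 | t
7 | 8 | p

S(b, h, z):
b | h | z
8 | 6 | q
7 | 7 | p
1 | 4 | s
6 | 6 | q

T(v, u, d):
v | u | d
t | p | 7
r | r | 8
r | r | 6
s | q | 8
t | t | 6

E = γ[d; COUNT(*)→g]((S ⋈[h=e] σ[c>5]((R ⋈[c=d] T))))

Stepwise |·|:
  S → 4
  R → 4
  T → 5
  (R ⋈[c=d] T) → 5
  σ[c>5]((R ⋈[c=d] T)) → 5
  (S ⋈[h=e] σ[c>5]((R ⋈[c=d] T))) → 4
  γ[d; COUNT(*)→g]((S ⋈[h=e] σ[c>5]((R ⋈[c=d] T)))) → 1

|E| = 1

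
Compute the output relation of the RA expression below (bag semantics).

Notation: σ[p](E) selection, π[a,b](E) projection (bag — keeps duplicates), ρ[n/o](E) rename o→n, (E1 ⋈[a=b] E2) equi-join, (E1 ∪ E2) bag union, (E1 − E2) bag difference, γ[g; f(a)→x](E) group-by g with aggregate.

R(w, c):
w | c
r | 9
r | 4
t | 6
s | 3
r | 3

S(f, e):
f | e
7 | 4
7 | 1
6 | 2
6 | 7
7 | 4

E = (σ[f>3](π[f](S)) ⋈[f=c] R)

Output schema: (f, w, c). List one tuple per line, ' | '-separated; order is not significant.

Subexpression sizes:
  S → 5
  π[f](S) → 5
  σ[f>3](π[f](S)) → 5
  R → 5
  (σ[f>3](π[f](S)) ⋈[f=c] R) → 2

== RESULT ==
f | w | c
6 | t | 6
6 | t | 6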